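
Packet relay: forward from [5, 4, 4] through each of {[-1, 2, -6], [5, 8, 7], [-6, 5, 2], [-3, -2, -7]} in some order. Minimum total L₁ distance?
49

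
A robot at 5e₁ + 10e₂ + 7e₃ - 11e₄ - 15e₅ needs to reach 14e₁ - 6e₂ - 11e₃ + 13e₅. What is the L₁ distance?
82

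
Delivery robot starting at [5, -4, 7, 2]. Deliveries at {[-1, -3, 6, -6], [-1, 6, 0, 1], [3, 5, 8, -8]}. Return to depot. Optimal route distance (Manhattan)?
78
(one optimal route: (5, -4, 7, 2) → (-1, -3, 6, -6) → (3, 5, 8, -8) → (-1, 6, 0, 1) → (5, -4, 7, 2))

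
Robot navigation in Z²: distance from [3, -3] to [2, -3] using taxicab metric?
1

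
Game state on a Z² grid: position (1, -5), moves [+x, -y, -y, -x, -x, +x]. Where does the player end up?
(1, -7)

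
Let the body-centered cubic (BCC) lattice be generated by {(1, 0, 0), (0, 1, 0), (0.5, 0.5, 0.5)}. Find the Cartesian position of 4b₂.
(0, 4, 0)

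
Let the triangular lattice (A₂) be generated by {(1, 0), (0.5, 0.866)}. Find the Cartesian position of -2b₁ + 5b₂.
(0.5, 4.33)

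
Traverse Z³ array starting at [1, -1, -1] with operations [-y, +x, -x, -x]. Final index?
(0, -2, -1)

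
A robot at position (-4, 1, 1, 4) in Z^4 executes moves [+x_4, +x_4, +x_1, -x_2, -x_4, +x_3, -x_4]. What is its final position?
(-3, 0, 2, 4)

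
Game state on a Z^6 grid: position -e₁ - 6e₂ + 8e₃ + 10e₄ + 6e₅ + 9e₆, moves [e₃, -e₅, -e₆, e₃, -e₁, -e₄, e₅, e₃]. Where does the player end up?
(-2, -6, 11, 9, 6, 8)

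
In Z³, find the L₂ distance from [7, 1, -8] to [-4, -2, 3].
15.843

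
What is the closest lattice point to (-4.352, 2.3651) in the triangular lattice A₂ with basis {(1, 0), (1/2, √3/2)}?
(-4.5, 2.598)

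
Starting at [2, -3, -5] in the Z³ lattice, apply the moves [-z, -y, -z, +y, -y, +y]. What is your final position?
(2, -3, -7)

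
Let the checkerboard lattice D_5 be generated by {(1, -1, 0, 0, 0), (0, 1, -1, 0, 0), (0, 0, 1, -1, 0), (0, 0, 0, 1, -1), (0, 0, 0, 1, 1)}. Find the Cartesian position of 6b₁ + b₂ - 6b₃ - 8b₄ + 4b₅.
(6, -5, -7, 2, 12)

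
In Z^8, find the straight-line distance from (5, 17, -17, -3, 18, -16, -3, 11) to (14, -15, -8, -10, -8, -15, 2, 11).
44.0114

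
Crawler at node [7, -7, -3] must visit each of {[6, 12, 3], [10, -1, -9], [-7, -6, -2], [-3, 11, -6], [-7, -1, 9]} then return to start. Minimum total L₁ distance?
126
(one optimal route: (7, -7, -3) → (10, -1, -9) → (6, 12, 3) → (-3, 11, -6) → (-7, -1, 9) → (-7, -6, -2) → (7, -7, -3))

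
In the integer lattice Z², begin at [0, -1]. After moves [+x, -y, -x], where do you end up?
(0, -2)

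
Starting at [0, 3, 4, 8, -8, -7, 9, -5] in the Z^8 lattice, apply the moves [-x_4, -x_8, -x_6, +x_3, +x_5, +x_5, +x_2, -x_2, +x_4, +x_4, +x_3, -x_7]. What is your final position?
(0, 3, 6, 9, -6, -8, 8, -6)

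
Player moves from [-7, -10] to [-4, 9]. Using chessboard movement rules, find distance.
19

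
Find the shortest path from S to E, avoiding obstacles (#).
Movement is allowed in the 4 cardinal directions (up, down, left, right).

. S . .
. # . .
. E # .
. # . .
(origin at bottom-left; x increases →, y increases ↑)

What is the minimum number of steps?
4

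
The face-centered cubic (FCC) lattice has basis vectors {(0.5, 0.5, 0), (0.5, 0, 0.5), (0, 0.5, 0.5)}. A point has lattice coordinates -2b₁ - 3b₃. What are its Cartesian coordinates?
(-1, -2.5, -1.5)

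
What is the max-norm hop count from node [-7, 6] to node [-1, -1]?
7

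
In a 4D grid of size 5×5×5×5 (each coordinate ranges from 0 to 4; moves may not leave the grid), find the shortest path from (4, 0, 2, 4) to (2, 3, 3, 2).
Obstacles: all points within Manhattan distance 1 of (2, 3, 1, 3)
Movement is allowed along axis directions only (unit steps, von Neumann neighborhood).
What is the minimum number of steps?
8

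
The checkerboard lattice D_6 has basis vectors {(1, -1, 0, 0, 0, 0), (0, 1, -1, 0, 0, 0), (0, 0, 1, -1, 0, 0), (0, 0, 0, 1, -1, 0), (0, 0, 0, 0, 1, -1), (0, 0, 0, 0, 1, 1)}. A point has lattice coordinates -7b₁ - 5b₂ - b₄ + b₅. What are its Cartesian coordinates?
(-7, 2, 5, -1, 2, -1)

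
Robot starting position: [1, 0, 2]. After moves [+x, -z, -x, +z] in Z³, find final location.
(1, 0, 2)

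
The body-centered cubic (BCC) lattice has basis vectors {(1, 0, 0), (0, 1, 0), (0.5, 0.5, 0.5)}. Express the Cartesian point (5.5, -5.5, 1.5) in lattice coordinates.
4b₁ - 7b₂ + 3b₃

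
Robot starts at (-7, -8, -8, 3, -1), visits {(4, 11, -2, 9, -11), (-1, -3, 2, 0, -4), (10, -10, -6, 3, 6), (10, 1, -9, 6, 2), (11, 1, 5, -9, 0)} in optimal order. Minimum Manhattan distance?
152
(one optimal route: (-7, -8, -8, 3, -1) → (10, -10, -6, 3, 6) → (10, 1, -9, 6, 2) → (11, 1, 5, -9, 0) → (-1, -3, 2, 0, -4) → (4, 11, -2, 9, -11))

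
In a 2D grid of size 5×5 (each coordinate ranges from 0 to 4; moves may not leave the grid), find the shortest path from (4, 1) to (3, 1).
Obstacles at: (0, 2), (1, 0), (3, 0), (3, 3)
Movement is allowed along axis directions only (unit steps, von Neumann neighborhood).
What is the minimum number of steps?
1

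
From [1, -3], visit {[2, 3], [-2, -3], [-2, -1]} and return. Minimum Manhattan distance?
20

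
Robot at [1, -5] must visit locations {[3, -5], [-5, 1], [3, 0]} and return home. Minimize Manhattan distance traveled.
28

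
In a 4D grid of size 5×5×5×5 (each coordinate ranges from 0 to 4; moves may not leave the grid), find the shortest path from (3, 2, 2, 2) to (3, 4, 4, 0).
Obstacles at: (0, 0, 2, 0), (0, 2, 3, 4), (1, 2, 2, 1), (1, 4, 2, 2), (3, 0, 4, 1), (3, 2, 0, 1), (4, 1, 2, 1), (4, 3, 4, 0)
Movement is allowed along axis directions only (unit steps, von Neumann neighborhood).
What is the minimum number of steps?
6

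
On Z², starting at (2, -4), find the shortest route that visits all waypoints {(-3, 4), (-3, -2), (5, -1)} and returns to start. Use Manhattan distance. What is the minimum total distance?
32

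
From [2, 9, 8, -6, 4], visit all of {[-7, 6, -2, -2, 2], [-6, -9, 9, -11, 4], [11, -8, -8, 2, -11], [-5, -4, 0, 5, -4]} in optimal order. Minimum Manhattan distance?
135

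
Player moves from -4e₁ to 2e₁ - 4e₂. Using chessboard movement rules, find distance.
6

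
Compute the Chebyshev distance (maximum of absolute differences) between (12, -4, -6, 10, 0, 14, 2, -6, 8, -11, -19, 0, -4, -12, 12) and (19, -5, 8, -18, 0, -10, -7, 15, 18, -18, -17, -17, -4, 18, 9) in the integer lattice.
30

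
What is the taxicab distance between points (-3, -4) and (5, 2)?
14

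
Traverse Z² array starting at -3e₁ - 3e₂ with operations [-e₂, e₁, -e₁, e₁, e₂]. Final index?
(-2, -3)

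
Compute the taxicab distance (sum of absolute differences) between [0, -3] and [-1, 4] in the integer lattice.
8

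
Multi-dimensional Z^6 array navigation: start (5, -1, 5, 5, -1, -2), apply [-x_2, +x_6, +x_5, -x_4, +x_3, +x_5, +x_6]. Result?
(5, -2, 6, 4, 1, 0)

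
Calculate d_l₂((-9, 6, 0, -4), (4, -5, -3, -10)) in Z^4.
18.303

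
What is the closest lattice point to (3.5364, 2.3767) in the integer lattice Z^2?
(4, 2)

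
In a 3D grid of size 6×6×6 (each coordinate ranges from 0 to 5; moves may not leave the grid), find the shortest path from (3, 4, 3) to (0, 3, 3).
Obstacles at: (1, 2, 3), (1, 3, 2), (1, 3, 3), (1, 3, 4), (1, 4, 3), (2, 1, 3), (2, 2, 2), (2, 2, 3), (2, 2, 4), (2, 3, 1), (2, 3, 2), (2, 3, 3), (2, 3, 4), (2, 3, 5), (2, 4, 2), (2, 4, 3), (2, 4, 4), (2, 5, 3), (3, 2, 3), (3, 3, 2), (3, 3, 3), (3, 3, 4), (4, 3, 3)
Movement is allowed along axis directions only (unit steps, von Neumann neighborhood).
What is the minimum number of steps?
8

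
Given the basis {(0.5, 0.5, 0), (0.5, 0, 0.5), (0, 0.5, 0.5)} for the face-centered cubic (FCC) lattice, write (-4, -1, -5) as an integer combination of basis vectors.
-8b₂ - 2b₃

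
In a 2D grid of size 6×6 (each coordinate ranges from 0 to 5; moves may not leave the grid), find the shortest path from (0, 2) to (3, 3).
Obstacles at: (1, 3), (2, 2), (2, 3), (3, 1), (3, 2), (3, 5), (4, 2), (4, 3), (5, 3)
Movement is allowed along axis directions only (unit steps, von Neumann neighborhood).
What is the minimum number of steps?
6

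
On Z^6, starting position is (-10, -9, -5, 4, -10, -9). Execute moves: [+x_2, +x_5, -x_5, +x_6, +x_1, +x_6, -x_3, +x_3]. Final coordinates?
(-9, -8, -5, 4, -10, -7)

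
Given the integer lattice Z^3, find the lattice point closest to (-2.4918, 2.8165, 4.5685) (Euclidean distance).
(-2, 3, 5)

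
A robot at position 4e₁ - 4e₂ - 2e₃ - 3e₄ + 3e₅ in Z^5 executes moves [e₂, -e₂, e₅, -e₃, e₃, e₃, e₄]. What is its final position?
(4, -4, -1, -2, 4)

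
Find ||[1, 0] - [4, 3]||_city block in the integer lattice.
6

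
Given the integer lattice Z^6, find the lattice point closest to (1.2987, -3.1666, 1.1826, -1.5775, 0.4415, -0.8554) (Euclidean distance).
(1, -3, 1, -2, 0, -1)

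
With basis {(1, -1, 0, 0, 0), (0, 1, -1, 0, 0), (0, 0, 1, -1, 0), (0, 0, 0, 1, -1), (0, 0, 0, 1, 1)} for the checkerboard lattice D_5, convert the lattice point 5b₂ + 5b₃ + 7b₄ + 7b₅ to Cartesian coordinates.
(0, 5, 0, 9, 0)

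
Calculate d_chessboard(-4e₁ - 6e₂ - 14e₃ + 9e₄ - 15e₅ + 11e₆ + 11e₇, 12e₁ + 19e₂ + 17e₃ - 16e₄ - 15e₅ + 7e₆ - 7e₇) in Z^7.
31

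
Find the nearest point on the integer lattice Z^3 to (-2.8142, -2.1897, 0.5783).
(-3, -2, 1)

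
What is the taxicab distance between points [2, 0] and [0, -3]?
5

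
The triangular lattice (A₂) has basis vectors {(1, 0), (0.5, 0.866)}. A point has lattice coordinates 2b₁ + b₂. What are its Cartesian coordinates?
(2.5, 0.866)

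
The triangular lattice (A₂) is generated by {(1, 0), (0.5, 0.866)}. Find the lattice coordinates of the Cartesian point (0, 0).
0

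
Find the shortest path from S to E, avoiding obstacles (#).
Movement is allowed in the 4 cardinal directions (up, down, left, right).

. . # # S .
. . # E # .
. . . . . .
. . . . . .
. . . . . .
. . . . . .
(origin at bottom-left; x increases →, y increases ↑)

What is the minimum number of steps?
6
(one shortest path: (4, 5) → (5, 5) → (5, 4) → (5, 3) → (4, 3) → (3, 3) → (3, 4))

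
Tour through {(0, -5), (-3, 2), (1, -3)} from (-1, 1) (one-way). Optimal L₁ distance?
15
(one optimal route: (-1, 1) → (-3, 2) → (1, -3) → (0, -5))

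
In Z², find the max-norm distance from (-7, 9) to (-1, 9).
6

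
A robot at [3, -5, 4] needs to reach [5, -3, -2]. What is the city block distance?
10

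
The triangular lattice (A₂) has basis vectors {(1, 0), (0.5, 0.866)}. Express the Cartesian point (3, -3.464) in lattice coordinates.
5b₁ - 4b₂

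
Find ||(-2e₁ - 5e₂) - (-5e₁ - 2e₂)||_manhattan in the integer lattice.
6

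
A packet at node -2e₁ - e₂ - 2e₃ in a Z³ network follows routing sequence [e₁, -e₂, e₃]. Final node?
(-1, -2, -1)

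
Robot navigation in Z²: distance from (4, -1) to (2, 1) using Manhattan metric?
4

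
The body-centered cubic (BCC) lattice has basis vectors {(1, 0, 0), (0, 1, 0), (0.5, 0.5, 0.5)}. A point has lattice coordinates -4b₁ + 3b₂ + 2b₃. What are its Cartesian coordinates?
(-3, 4, 1)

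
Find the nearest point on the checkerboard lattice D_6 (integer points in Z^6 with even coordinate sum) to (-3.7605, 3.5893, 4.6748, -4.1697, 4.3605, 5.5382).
(-4, 4, 5, -4, 4, 5)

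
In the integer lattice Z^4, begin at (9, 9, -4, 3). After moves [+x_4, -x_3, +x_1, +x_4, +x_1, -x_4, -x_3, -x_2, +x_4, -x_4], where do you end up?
(11, 8, -6, 4)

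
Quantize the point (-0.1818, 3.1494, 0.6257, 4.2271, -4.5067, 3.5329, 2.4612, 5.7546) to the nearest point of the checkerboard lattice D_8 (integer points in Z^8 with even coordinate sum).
(0, 3, 1, 4, -4, 4, 2, 6)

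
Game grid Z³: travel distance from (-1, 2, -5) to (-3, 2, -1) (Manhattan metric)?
6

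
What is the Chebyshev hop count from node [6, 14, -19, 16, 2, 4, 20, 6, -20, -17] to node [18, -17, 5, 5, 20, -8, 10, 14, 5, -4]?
31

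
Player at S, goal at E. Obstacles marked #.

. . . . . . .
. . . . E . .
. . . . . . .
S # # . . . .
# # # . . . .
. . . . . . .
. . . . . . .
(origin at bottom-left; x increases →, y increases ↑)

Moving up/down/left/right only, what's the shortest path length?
6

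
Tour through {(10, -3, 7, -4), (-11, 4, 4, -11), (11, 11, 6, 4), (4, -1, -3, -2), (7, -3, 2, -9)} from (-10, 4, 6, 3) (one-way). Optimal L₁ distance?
107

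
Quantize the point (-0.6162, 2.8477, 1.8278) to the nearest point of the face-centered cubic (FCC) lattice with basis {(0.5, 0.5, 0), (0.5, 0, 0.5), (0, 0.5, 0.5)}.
(-0.5, 3, 1.5)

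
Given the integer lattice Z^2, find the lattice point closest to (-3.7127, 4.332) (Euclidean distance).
(-4, 4)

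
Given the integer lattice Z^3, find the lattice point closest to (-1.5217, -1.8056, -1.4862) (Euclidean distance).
(-2, -2, -1)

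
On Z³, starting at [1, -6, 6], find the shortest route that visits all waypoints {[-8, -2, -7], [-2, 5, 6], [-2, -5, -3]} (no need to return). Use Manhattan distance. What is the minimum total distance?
46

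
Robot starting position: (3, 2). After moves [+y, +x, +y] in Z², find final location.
(4, 4)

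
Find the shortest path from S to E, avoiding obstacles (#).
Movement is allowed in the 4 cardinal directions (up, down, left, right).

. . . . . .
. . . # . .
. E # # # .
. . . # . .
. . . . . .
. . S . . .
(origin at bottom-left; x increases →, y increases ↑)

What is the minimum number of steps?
4
(one shortest path: (2, 0) → (1, 0) → (1, 1) → (1, 2) → (1, 3))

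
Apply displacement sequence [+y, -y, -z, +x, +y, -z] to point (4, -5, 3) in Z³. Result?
(5, -4, 1)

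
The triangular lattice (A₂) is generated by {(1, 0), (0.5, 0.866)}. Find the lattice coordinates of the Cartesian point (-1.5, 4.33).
-4b₁ + 5b₂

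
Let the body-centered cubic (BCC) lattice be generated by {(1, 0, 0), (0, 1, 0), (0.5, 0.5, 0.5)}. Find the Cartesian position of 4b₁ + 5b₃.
(6.5, 2.5, 2.5)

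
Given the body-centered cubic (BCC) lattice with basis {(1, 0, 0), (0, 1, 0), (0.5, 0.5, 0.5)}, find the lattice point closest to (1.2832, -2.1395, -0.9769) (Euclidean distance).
(1, -2, -1)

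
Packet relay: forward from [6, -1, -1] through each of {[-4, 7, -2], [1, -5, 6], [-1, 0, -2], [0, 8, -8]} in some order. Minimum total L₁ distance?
52
(one optimal route: (6, -1, -1) → (1, -5, 6) → (-1, 0, -2) → (-4, 7, -2) → (0, 8, -8))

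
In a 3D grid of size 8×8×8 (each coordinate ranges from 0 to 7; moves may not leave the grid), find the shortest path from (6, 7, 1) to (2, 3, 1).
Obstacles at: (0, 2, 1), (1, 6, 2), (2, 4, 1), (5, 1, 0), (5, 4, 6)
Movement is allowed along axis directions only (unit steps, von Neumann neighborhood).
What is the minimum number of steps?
8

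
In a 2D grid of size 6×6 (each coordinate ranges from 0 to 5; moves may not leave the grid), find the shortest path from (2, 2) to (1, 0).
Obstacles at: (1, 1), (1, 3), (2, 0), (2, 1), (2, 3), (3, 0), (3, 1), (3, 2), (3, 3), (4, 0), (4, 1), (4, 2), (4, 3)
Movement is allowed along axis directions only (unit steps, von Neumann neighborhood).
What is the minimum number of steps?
5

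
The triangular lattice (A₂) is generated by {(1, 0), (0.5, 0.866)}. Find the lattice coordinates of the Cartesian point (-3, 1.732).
-4b₁ + 2b₂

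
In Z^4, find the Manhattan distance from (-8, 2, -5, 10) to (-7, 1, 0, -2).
19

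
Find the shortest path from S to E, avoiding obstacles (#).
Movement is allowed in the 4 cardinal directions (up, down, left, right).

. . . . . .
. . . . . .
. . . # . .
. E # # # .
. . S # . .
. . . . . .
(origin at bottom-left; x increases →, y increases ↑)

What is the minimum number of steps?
2
(one shortest path: (2, 1) → (1, 1) → (1, 2))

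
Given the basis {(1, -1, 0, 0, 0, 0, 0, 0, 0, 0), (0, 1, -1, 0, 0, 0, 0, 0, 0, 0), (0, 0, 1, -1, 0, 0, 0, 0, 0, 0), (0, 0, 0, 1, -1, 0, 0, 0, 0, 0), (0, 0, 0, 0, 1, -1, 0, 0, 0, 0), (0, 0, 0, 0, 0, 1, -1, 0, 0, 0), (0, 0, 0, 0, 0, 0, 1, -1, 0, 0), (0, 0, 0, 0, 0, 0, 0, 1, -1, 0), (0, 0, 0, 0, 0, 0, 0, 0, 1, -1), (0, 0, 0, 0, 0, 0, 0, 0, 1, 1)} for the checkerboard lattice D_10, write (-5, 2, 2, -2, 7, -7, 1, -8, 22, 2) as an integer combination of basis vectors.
-5b₁ - 3b₂ - b₃ - 3b₄ + 4b₅ - 3b₆ - 2b₇ - 10b₈ + 5b₉ + 7b₁₀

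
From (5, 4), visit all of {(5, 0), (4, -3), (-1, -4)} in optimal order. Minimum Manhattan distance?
14
(one optimal route: (5, 4) → (5, 0) → (4, -3) → (-1, -4))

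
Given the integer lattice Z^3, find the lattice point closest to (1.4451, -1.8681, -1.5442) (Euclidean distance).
(1, -2, -2)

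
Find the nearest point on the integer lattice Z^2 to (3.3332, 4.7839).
(3, 5)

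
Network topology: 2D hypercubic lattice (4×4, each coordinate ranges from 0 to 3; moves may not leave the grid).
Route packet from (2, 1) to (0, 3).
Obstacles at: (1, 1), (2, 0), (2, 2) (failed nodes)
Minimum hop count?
6
(one shortest path: (2, 1) → (3, 1) → (3, 2) → (3, 3) → (2, 3) → (1, 3) → (0, 3))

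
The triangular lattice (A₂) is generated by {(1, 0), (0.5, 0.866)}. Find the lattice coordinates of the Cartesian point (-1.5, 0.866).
-2b₁ + b₂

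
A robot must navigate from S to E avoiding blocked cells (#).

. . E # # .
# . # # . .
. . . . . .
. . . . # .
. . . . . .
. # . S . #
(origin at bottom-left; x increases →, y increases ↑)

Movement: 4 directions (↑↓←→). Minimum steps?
8
(one shortest path: (3, 0) → (2, 0) → (2, 1) → (1, 1) → (1, 2) → (1, 3) → (1, 4) → (1, 5) → (2, 5))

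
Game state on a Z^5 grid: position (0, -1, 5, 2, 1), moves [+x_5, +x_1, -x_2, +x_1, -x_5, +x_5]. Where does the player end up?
(2, -2, 5, 2, 2)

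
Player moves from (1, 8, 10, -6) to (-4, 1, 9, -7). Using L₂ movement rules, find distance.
8.7178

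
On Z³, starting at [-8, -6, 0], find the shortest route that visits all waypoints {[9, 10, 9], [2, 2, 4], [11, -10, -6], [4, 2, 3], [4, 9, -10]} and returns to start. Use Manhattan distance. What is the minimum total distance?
128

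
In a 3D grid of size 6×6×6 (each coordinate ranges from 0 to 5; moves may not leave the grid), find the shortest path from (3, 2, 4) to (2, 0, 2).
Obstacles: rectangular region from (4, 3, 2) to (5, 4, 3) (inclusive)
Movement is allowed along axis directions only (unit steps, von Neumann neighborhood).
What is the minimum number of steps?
5
(one shortest path: (3, 2, 4) → (2, 2, 4) → (2, 1, 4) → (2, 0, 4) → (2, 0, 3) → (2, 0, 2))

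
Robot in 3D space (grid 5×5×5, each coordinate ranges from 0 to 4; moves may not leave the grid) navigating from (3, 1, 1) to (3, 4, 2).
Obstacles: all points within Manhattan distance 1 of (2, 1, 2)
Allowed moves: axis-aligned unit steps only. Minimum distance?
4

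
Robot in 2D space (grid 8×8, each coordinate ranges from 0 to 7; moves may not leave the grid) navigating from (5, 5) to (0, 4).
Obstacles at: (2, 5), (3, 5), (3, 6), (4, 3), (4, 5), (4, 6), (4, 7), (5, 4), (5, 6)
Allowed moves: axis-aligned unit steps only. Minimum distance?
12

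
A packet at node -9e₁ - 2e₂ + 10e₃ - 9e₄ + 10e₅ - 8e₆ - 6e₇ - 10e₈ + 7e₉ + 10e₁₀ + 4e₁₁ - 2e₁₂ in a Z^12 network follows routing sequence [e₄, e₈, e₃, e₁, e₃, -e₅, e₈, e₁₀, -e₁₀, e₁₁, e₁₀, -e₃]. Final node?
(-8, -2, 11, -8, 9, -8, -6, -8, 7, 11, 5, -2)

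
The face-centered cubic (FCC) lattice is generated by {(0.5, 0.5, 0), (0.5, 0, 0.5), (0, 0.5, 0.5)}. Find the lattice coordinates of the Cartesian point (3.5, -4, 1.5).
-2b₁ + 9b₂ - 6b₃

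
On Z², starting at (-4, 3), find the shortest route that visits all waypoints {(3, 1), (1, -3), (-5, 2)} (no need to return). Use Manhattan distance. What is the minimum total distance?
17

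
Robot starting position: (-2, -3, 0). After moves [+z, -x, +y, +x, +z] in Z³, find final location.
(-2, -2, 2)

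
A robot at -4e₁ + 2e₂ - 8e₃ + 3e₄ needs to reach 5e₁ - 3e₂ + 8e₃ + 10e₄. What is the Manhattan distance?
37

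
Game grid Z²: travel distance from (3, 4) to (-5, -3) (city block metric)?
15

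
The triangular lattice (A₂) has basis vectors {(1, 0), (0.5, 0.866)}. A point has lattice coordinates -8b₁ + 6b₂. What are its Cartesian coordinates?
(-5, 5.196)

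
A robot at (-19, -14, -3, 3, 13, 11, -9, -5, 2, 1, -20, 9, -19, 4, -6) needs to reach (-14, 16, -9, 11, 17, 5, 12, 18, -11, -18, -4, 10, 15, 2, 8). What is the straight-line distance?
64.7302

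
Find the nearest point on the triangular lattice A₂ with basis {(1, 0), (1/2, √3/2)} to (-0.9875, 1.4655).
(-1, 1.732)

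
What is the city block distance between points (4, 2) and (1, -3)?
8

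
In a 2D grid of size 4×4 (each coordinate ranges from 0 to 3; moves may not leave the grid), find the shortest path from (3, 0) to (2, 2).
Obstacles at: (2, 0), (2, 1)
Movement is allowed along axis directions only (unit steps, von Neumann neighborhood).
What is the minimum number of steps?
3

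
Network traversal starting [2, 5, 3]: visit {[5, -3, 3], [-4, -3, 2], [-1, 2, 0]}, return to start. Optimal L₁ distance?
40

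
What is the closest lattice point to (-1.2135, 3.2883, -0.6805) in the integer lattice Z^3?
(-1, 3, -1)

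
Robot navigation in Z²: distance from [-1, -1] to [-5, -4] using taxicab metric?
7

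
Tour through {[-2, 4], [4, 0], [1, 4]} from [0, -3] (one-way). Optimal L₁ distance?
17
(one optimal route: (0, -3) → (4, 0) → (1, 4) → (-2, 4))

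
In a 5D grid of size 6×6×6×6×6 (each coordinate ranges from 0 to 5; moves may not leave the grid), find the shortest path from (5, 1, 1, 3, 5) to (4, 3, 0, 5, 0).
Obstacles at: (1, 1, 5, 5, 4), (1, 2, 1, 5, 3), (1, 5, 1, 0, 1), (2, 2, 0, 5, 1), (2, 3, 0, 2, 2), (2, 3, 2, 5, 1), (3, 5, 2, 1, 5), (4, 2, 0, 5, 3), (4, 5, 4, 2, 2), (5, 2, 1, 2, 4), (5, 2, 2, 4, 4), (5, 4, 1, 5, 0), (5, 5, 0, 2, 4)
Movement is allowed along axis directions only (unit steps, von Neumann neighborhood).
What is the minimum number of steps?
11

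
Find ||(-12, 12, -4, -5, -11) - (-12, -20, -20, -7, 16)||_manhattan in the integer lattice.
77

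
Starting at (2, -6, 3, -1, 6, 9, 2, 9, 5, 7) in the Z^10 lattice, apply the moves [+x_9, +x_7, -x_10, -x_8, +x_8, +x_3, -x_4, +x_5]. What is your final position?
(2, -6, 4, -2, 7, 9, 3, 9, 6, 6)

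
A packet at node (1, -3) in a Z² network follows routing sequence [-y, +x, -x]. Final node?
(1, -4)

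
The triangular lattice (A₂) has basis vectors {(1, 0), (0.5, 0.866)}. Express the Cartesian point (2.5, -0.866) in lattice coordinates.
3b₁ - b₂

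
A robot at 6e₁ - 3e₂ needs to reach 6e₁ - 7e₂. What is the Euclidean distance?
4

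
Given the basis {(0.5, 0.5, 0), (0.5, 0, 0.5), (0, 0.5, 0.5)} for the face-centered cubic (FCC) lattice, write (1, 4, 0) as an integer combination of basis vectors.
5b₁ - 3b₂ + 3b₃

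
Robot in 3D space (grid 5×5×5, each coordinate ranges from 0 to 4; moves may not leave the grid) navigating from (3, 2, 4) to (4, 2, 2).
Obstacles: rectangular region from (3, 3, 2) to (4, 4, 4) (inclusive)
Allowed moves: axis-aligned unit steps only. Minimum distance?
3
(one shortest path: (3, 2, 4) → (4, 2, 4) → (4, 2, 3) → (4, 2, 2))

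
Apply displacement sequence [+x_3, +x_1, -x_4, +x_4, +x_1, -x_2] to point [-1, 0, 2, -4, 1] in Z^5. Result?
(1, -1, 3, -4, 1)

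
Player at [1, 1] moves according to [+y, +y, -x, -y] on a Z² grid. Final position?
(0, 2)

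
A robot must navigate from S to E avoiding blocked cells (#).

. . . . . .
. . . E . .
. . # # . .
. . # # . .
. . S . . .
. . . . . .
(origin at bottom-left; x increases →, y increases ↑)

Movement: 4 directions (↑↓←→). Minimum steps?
6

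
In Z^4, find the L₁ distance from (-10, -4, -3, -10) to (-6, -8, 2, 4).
27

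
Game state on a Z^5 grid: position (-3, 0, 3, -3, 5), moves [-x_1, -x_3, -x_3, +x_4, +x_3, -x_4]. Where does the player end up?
(-4, 0, 2, -3, 5)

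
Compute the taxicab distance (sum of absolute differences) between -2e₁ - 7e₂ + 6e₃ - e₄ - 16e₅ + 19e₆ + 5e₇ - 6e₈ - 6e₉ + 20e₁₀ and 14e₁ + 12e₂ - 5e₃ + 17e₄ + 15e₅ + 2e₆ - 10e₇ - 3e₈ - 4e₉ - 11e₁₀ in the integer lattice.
163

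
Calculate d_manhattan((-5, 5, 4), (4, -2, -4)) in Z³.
24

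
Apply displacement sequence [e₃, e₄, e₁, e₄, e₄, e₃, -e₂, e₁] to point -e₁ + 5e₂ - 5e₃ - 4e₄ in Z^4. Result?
(1, 4, -3, -1)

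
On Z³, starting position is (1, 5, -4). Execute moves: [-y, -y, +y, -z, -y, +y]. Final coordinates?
(1, 4, -5)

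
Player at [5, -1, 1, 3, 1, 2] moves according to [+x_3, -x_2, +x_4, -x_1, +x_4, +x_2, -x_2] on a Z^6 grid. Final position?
(4, -2, 2, 5, 1, 2)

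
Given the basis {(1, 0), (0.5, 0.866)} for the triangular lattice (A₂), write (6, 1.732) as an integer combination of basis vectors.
5b₁ + 2b₂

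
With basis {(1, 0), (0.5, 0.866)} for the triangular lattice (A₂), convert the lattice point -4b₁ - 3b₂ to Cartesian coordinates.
(-5.5, -2.598)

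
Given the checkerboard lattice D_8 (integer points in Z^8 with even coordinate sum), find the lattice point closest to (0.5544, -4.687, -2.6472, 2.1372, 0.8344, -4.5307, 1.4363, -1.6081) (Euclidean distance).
(1, -5, -3, 2, 1, -5, 1, -2)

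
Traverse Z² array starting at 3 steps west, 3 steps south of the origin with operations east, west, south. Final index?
(-3, -4)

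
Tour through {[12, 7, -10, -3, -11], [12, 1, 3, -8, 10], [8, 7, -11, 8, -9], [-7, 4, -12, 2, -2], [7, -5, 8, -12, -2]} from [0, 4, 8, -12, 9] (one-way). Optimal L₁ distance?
154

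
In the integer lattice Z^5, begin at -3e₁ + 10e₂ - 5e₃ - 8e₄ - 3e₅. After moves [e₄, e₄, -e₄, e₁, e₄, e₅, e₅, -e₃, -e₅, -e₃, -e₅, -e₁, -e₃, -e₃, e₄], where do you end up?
(-3, 10, -9, -5, -3)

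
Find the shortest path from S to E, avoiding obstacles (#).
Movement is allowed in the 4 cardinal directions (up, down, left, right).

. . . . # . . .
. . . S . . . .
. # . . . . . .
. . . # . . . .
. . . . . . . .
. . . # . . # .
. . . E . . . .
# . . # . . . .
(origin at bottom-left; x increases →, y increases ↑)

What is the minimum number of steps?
7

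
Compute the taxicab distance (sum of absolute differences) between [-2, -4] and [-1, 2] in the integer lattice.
7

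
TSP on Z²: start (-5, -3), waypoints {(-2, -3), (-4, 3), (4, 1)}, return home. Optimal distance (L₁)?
30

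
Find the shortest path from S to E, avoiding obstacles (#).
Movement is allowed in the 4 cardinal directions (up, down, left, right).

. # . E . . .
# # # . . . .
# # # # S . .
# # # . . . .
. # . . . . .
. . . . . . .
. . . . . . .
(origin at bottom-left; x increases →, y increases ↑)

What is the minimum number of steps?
3
(one shortest path: (4, 4) → (4, 5) → (3, 5) → (3, 6))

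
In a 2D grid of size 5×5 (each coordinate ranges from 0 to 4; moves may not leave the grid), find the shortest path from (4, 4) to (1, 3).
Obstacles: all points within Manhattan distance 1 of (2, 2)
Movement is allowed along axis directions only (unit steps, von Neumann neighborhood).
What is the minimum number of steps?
4
(one shortest path: (4, 4) → (3, 4) → (2, 4) → (1, 4) → (1, 3))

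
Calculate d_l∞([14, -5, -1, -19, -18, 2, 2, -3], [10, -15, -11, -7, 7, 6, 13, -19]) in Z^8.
25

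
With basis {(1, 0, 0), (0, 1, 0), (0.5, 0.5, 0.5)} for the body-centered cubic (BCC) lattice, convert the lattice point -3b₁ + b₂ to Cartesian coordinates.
(-3, 1, 0)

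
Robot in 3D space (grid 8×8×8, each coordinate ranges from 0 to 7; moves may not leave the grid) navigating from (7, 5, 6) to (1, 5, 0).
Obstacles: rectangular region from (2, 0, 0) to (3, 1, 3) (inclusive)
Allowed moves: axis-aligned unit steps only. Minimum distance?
12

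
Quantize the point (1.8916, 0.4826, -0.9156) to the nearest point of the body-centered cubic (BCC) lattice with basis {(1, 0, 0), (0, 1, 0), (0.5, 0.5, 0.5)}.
(2, 0, -1)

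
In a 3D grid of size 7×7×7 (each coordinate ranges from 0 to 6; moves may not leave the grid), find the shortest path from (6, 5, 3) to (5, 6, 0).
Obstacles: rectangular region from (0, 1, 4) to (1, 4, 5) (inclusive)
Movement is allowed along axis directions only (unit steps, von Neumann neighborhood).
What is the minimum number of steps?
5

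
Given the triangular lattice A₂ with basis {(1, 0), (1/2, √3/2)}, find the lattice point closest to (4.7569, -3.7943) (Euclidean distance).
(5, -3.464)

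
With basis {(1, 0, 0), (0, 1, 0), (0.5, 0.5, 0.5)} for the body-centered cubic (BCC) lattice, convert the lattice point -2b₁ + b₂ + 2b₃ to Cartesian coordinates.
(-1, 2, 1)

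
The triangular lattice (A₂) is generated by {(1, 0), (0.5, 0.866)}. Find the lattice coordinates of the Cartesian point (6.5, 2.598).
5b₁ + 3b₂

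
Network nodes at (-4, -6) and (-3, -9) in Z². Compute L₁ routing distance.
4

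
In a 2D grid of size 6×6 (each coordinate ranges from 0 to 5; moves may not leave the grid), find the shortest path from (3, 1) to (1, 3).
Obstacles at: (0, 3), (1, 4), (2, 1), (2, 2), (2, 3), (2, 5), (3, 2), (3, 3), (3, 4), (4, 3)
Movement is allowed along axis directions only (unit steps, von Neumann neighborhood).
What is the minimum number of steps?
6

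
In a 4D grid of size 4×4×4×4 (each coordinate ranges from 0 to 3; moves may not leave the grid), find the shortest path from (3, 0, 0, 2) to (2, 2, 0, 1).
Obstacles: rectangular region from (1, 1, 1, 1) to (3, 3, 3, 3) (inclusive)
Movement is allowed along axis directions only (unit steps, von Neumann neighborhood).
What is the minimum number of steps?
4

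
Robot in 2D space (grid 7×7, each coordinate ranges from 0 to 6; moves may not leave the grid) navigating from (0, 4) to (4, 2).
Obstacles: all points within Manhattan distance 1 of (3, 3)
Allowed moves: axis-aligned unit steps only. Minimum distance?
8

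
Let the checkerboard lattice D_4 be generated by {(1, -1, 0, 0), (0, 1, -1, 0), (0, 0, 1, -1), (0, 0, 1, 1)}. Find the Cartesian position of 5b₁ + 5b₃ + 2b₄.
(5, -5, 7, -3)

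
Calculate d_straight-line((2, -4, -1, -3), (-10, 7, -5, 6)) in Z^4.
19.0263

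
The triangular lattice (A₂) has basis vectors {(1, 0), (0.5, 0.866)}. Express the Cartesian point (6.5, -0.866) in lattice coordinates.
7b₁ - b₂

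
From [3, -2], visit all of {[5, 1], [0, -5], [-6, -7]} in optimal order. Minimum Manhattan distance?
24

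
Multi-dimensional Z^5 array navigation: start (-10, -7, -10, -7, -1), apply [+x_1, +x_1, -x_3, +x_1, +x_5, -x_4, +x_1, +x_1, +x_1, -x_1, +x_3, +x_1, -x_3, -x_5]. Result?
(-4, -7, -11, -8, -1)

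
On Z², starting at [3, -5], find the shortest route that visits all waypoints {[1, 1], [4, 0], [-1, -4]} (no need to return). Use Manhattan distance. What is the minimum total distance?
16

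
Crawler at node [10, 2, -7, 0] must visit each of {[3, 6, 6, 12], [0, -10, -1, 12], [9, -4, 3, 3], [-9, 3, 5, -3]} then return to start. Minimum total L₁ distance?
140
(one optimal route: (10, 2, -7, 0) → (9, -4, 3, 3) → (0, -10, -1, 12) → (3, 6, 6, 12) → (-9, 3, 5, -3) → (10, 2, -7, 0))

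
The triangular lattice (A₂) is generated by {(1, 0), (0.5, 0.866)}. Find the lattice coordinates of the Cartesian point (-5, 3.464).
-7b₁ + 4b₂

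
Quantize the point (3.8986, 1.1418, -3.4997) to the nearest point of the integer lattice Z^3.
(4, 1, -3)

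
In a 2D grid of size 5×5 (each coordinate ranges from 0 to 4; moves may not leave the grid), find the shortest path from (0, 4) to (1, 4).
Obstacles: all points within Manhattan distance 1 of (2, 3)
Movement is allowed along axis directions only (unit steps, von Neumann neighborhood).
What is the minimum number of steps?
1
(one shortest path: (0, 4) → (1, 4))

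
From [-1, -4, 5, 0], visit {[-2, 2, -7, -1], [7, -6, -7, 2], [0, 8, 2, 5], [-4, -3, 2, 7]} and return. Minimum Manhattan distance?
98
(one optimal route: (-1, -4, 5, 0) → (7, -6, -7, 2) → (-2, 2, -7, -1) → (0, 8, 2, 5) → (-4, -3, 2, 7) → (-1, -4, 5, 0))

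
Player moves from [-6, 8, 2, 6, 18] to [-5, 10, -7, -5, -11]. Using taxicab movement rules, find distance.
52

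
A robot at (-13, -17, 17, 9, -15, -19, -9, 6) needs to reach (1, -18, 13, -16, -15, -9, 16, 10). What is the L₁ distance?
83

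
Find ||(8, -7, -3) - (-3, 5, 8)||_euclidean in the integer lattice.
19.6469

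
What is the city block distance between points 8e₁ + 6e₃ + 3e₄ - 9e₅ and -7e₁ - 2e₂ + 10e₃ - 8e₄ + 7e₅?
48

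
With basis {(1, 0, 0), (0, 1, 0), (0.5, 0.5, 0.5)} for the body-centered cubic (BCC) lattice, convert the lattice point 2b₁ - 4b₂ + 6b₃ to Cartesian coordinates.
(5, -1, 3)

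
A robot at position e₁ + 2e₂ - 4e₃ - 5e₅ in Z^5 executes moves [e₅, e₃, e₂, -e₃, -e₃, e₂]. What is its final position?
(1, 4, -5, 0, -4)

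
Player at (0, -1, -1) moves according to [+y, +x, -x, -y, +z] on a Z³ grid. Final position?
(0, -1, 0)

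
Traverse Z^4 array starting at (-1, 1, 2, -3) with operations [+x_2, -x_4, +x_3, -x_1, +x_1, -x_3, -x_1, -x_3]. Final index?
(-2, 2, 1, -4)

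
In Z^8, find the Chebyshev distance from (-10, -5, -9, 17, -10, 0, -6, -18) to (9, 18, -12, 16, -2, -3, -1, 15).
33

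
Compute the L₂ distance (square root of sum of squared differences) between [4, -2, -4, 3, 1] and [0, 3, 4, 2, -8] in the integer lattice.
13.6748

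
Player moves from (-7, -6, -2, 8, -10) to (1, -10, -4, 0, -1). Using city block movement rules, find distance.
31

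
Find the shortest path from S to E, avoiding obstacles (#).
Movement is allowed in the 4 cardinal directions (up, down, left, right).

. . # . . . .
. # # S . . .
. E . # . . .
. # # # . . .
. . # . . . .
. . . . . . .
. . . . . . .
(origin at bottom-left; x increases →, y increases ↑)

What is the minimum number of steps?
13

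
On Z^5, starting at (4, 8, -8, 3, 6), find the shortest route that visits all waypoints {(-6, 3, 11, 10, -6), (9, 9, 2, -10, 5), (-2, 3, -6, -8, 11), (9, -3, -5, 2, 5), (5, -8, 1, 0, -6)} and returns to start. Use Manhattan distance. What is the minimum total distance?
210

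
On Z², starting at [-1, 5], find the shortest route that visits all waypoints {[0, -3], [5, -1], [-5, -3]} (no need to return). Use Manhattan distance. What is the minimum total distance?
24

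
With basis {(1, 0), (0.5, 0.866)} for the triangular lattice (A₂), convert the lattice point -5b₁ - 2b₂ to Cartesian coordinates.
(-6, -1.732)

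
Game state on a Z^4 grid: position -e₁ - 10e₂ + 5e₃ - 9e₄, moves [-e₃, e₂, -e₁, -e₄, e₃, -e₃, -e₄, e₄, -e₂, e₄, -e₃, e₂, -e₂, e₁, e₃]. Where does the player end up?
(-1, -10, 4, -9)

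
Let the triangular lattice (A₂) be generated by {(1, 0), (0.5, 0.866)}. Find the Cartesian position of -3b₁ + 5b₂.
(-0.5, 4.33)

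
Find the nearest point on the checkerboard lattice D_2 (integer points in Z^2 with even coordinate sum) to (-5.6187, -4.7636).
(-5, -5)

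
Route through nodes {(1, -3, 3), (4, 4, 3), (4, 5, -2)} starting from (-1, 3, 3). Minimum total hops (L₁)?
24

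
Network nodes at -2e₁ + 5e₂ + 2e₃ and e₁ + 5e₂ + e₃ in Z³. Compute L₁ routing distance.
4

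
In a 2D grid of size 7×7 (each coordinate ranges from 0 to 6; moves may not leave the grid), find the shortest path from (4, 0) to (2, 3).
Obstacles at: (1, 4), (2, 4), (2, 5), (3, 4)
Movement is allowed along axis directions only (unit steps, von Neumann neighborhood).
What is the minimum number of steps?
5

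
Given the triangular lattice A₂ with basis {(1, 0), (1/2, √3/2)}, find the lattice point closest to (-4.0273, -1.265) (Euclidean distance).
(-4, -1.732)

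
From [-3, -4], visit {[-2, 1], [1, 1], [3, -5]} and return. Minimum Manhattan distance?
24
(one optimal route: (-3, -4) → (-2, 1) → (1, 1) → (3, -5) → (-3, -4))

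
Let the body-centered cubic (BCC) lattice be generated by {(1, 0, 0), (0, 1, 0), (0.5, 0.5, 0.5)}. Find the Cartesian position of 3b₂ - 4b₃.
(-2, 1, -2)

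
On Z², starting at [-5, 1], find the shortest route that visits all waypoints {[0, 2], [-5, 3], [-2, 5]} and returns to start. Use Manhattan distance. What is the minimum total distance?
18
(one optimal route: (-5, 1) → (0, 2) → (-2, 5) → (-5, 3) → (-5, 1))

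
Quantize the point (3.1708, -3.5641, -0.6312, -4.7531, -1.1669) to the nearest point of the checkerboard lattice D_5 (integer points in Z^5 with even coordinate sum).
(3, -4, -1, -5, -1)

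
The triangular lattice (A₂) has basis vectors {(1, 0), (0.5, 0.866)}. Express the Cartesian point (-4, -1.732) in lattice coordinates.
-3b₁ - 2b₂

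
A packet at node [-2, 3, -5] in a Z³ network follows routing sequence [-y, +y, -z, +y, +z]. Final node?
(-2, 4, -5)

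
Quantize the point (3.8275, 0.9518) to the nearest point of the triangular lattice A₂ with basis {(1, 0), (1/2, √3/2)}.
(3.5, 0.866)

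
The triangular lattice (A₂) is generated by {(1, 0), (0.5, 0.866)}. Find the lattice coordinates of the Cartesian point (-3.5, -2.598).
-2b₁ - 3b₂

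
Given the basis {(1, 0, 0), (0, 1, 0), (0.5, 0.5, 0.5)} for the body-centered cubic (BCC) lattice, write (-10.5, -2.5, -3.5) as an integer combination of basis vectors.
-7b₁ + b₂ - 7b₃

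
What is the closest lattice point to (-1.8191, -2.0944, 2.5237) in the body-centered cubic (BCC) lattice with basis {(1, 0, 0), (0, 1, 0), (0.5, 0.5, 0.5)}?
(-1.5, -2.5, 2.5)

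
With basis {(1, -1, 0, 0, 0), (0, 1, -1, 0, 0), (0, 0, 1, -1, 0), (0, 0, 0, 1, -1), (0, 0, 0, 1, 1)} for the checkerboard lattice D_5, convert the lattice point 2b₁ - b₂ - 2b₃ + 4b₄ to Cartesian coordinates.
(2, -3, -1, 6, -4)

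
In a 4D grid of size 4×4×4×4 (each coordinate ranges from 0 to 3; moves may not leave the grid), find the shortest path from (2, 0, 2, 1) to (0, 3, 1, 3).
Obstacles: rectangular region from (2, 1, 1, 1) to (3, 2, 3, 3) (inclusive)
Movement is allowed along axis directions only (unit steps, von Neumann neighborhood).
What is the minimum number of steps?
8
(one shortest path: (2, 0, 2, 1) → (1, 0, 2, 1) → (0, 0, 2, 1) → (0, 1, 2, 1) → (0, 2, 2, 1) → (0, 3, 2, 1) → (0, 3, 1, 1) → (0, 3, 1, 2) → (0, 3, 1, 3))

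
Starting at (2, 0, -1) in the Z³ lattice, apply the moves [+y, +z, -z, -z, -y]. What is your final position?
(2, 0, -2)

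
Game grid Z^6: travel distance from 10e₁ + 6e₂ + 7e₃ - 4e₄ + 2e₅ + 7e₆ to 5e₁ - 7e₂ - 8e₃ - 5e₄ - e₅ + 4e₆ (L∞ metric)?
15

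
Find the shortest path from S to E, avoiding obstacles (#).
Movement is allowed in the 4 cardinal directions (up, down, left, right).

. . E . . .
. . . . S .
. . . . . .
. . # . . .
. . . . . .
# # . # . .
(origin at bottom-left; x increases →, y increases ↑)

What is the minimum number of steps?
3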